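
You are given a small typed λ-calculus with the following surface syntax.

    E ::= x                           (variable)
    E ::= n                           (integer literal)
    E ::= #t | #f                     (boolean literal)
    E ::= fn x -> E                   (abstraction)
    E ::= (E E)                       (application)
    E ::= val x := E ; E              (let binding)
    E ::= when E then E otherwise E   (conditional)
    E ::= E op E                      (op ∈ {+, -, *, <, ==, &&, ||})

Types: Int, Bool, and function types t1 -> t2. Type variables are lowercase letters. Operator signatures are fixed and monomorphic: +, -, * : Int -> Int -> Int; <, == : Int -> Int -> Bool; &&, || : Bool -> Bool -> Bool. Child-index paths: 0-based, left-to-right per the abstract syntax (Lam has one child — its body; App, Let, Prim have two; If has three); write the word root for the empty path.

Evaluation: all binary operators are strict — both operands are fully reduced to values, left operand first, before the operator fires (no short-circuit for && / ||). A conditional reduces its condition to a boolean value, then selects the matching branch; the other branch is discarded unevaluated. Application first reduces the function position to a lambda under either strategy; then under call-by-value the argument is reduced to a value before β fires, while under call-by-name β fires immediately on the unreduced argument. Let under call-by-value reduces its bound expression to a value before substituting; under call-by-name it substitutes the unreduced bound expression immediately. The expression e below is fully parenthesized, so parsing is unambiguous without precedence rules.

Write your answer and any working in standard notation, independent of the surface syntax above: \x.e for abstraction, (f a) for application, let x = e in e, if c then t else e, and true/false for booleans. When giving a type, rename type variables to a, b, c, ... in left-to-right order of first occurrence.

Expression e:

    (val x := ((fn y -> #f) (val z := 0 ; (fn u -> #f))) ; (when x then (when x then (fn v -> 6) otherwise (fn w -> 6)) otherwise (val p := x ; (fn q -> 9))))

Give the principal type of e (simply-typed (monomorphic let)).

Trace:
\y._ : a -> Bool
let z : Int
\u._ : b -> Bool
  unify a -> Bool ~ (b -> Bool) -> c
  unify a ~ b -> Bool
  unify Bool ~ c
_ _ : Bool
let x : Bool
x : Bool
  unify Bool ~ Bool
x : Bool
  unify Bool ~ Bool
\v._ : d -> Int
\w._ : e -> Int
  unify d -> Int ~ e -> Int
  unify d ~ e
  unify Int ~ Int
x : Bool
let p : Bool
\q._ : f -> Int
  unify e -> Int ~ f -> Int
  unify e ~ f
  unify Int ~ Int

Answer: a -> Int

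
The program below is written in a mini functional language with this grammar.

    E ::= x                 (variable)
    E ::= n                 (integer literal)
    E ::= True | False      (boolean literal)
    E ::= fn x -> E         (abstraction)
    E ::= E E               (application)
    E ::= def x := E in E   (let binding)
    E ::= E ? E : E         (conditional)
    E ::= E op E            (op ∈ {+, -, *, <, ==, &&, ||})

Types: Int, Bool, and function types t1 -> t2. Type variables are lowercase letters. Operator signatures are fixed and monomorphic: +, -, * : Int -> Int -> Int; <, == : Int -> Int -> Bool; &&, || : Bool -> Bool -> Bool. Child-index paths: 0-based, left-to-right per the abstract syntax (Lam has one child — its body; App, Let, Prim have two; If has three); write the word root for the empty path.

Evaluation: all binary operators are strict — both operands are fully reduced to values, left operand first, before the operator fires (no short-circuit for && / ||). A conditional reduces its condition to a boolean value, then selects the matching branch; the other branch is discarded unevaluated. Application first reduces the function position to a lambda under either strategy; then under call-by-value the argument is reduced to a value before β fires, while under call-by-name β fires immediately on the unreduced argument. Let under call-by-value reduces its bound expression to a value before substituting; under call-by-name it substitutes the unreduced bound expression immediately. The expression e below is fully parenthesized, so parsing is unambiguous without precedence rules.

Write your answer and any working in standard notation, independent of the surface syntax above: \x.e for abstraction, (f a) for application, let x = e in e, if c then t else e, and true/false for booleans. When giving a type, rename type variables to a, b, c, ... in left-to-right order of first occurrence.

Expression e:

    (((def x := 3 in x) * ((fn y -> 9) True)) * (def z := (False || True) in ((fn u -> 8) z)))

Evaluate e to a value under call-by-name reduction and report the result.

Trace:
step 0: (((let x = 3 in x) * ((\y.9) true)) * (let z = (false || true) in ((\u.8) z)))
step 1: [let@0.0] ((3 * ((\y.9) true)) * (let z = (false || true) in ((\u.8) z)))
step 2: [beta@0.1] ((3 * 9) * (let z = (false || true) in ((\u.8) z)))
step 3: [delta@0] (27 * (let z = (false || true) in ((\u.8) z)))
step 4: [let@1] (27 * ((\u.8) (false || true)))
step 5: [beta@1] (27 * 8)
step 6: [delta@root] 216

Answer: 216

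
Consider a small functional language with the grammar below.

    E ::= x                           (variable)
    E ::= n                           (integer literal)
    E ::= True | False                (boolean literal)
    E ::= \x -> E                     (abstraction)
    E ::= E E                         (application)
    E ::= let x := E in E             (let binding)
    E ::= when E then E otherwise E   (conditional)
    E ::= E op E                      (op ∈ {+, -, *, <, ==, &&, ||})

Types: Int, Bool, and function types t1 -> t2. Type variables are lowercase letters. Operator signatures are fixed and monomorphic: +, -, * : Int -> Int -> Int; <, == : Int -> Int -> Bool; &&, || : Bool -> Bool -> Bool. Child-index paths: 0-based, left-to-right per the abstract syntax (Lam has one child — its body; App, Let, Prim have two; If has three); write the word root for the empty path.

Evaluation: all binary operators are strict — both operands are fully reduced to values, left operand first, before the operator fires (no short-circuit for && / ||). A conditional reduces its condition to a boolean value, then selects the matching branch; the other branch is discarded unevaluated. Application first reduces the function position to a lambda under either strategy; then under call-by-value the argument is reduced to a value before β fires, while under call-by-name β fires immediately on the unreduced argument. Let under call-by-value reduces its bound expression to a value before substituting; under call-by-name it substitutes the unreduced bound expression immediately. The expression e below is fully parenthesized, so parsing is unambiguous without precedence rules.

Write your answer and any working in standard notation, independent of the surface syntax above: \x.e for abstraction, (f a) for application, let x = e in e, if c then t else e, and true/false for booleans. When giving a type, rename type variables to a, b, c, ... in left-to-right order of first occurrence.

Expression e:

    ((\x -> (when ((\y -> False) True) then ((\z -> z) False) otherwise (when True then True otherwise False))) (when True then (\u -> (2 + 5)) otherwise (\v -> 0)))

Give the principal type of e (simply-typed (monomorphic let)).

Working:
\y._ : b -> Bool
  unify b -> Bool ~ Bool -> c
  unify b ~ Bool
  unify Bool ~ c
_ _ : Bool
  unify Bool ~ Bool
z : d
\z._ : d -> d
  unify d -> d ~ Bool -> e
  unify d ~ Bool
  unify Bool ~ e
_ _ : Bool
  unify Bool ~ Bool
  unify Bool ~ Bool
  unify Bool ~ Bool
\x._ : a -> Bool
  unify Bool ~ Bool
  unify Int ~ Int
  unify Int ~ Int
\u._ : f -> Int
\v._ : g -> Int
  unify f -> Int ~ g -> Int
  unify f ~ g
  unify Int ~ Int
  unify a -> Bool ~ (g -> Int) -> h
  unify a ~ g -> Int
  unify Bool ~ h
_ _ : Bool

Answer: Bool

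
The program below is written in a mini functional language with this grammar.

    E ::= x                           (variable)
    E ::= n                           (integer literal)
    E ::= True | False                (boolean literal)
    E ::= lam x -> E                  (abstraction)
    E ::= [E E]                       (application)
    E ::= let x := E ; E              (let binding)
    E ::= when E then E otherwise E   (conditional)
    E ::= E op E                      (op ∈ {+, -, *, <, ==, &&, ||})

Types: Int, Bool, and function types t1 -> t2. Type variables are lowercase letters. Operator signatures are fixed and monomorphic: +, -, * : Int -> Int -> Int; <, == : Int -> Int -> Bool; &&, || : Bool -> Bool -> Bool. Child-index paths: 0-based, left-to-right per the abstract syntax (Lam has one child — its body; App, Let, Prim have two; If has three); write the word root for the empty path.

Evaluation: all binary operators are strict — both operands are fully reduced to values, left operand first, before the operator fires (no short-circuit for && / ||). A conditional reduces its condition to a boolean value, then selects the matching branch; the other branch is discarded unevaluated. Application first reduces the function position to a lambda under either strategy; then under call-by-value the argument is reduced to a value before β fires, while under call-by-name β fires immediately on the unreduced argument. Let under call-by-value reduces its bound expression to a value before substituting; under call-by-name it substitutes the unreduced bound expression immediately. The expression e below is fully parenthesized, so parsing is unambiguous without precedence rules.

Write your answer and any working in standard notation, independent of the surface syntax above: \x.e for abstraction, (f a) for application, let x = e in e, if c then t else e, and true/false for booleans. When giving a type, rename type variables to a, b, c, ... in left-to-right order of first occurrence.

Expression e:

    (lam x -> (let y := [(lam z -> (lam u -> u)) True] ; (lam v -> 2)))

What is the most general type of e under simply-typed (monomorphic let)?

Trace:
u : c
\u._ : c -> c
\z._ : b -> c -> c
  unify b -> c -> c ~ Bool -> d
  unify b ~ Bool
  unify c -> c ~ d
_ _ : c -> c
let y : c -> c
\v._ : e -> Int
\x._ : a -> e -> Int

Answer: a -> b -> Int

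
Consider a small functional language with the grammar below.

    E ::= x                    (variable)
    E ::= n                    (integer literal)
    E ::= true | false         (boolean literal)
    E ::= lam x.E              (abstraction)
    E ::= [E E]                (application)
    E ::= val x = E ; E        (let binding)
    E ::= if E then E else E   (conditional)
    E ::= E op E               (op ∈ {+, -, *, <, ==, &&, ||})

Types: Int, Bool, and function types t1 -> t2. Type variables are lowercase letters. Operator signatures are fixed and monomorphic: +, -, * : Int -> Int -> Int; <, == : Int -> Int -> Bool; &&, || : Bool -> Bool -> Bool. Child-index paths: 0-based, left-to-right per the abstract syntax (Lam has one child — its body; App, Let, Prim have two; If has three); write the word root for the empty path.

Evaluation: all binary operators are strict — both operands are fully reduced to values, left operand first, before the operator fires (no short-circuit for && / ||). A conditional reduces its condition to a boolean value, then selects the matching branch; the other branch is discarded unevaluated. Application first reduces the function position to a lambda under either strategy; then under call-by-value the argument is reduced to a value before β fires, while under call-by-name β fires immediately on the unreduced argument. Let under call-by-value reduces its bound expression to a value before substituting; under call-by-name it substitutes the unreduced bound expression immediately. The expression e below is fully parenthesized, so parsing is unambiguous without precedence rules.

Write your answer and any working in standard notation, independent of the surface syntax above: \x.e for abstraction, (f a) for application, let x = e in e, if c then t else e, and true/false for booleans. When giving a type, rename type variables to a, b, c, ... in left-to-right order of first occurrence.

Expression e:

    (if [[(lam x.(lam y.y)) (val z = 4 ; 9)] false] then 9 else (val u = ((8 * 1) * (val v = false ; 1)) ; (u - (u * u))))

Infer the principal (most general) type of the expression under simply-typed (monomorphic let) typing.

Trace:
y : b
\y._ : b -> b
\x._ : a -> b -> b
let z : Int
  unify a -> b -> b ~ Int -> c
  unify a ~ Int
  unify b -> b ~ c
_ _ : b -> b
  unify b -> b ~ Bool -> d
  unify b ~ Bool
  unify Bool ~ d
_ _ : Bool
  unify Bool ~ Bool
  unify Int ~ Int
  unify Int ~ Int
  unify Int ~ Int
let v : Bool
  unify Int ~ Int
let u : Int
u : Int
  unify Int ~ Int
u : Int
  unify Int ~ Int
u : Int
  unify Int ~ Int
  unify Int ~ Int
  unify Int ~ Int

Answer: Int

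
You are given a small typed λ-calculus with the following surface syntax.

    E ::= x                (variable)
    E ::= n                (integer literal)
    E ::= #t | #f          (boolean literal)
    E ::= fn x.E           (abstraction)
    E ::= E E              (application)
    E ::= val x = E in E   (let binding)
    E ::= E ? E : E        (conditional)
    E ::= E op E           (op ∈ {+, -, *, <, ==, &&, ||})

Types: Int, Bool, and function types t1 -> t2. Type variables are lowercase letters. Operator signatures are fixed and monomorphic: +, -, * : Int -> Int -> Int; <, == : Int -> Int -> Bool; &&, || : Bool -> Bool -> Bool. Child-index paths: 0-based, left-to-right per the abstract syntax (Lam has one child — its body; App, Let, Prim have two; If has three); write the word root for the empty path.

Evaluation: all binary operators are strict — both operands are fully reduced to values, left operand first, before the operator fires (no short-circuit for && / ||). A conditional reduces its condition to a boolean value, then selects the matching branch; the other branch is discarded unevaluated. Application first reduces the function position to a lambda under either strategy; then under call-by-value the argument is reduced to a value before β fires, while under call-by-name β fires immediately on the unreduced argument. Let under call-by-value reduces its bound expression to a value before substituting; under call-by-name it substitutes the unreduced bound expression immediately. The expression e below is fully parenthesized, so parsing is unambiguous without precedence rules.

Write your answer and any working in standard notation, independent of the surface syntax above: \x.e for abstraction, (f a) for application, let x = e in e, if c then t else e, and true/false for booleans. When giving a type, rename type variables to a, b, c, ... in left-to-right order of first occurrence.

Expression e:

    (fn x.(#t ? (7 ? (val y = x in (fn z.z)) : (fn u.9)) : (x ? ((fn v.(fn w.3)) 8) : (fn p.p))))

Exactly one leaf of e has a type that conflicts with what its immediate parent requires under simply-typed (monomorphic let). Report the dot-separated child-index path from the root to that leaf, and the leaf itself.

Answer: 0.1.0 : 7

Derivation:
  unify Bool ~ Bool
  unify Int ~ Bool
  FAIL: mismatch Int ~ Bool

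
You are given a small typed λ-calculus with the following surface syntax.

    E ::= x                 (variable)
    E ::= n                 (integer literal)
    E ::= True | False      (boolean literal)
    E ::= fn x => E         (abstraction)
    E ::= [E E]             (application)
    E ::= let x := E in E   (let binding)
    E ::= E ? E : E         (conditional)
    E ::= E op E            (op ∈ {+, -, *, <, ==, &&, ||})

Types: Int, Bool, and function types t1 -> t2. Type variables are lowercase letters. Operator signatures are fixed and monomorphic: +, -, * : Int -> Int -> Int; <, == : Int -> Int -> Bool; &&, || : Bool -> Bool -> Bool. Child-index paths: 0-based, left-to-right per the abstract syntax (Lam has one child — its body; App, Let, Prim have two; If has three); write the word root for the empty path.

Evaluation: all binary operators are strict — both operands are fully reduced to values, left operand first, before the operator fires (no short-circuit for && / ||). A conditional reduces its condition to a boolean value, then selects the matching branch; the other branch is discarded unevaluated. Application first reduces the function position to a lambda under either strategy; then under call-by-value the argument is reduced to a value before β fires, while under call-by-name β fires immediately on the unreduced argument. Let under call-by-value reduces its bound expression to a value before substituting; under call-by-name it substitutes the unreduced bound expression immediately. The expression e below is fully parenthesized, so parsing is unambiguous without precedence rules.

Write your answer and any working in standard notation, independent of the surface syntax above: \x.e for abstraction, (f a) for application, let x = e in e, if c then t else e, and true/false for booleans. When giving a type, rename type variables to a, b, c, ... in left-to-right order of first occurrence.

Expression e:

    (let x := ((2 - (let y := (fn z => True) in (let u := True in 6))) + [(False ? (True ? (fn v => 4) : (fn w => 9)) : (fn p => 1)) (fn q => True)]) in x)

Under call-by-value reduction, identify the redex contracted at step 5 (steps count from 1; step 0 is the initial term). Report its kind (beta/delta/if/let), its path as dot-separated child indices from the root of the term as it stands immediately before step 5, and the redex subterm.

Derivation:
step 0: (let x = ((2 - (let y = (\z.true) in (let u = true in 6))) + ((if false then (if true then (\v.4) else (\w.9)) else (\p.1)) (\q.true))) in x)
step 1: [let@0.0.1] (let x = ((2 - (let u = true in 6)) + ((if false then (if true then (\v.4) else (\w.9)) else (\p.1)) (\q.true))) in x)
step 2: [let@0.0.1] (let x = ((2 - 6) + ((if false then (if true then (\v.4) else (\w.9)) else (\p.1)) (\q.true))) in x)
step 3: [delta@0.0] (let x = (-4 + ((if false then (if true then (\v.4) else (\w.9)) else (\p.1)) (\q.true))) in x)
step 4: [if@0.1.0] (let x = (-4 + ((\p.1) (\q.true))) in x)
step 5: [beta@0.1] (let x = (-4 + 1) in x)

Answer: beta at 0.1 : ((\p.1) (\q.true))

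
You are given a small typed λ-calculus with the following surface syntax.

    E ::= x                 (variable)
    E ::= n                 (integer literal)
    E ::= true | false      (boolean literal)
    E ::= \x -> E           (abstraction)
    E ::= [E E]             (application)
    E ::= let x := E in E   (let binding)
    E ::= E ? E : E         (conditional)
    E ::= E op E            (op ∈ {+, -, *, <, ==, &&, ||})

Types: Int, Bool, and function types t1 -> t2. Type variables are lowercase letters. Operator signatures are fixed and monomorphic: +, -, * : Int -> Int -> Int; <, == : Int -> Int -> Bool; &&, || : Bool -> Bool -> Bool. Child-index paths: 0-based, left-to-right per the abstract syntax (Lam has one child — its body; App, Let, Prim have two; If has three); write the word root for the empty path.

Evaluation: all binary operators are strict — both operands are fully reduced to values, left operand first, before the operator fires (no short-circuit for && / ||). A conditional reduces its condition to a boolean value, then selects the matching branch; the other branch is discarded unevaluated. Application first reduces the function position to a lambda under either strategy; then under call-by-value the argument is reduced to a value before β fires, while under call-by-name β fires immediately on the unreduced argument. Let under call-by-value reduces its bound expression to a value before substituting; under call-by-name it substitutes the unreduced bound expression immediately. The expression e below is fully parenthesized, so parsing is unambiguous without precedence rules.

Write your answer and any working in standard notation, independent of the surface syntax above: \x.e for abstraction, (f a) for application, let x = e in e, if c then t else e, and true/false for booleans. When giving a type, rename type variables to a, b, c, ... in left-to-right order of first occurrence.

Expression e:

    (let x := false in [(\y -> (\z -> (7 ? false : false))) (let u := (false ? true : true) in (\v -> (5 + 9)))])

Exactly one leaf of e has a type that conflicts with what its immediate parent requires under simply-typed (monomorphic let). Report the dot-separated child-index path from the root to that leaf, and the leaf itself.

Answer: 1.0.0.0.0 : 7

Trace:
let x : Bool
  unify Int ~ Bool
  FAIL: mismatch Int ~ Bool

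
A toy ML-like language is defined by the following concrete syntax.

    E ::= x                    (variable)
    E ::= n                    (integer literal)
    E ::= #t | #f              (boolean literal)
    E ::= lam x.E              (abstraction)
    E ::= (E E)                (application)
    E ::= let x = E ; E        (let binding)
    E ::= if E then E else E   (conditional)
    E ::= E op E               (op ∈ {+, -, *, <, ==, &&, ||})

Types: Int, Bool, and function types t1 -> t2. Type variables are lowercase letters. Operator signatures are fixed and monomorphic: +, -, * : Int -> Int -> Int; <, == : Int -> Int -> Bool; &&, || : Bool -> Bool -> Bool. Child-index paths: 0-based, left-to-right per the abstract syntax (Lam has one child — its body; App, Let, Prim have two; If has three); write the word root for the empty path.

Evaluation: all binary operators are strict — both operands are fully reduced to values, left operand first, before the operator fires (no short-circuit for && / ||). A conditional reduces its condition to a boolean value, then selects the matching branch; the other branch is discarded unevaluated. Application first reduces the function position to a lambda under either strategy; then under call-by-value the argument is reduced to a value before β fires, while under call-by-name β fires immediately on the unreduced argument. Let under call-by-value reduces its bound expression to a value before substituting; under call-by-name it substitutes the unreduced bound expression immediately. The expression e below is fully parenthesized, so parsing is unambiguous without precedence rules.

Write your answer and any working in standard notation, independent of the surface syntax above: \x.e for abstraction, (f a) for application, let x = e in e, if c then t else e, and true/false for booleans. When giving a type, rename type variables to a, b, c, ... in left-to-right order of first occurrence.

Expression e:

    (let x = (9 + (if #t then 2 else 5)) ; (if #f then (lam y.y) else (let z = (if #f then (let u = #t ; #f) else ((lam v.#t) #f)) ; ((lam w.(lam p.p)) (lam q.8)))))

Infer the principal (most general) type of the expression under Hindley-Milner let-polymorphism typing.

Trace:
  unify Int ~ Int
  unify Bool ~ Bool
  unify Int ~ Int
  unify Int ~ Int
let x : Int
  unify Bool ~ Bool
y : a
\y._ : a -> a
  unify Bool ~ Bool
let u : Bool
\v._ : b -> Bool
  unify b -> Bool ~ Bool -> c
  unify b ~ Bool
  unify Bool ~ c
_ _ : Bool
  unify Bool ~ Bool
let z : Bool
p : e
\p._ : e -> e
\w._ : d -> e -> e
\q._ : f -> Int
  unify d -> e -> e ~ (f -> Int) -> g
  unify d ~ f -> Int
  unify e -> e ~ g
_ _ : e -> e
  unify a -> a ~ e -> e
  unify a ~ e
  unify e ~ e

Answer: a -> a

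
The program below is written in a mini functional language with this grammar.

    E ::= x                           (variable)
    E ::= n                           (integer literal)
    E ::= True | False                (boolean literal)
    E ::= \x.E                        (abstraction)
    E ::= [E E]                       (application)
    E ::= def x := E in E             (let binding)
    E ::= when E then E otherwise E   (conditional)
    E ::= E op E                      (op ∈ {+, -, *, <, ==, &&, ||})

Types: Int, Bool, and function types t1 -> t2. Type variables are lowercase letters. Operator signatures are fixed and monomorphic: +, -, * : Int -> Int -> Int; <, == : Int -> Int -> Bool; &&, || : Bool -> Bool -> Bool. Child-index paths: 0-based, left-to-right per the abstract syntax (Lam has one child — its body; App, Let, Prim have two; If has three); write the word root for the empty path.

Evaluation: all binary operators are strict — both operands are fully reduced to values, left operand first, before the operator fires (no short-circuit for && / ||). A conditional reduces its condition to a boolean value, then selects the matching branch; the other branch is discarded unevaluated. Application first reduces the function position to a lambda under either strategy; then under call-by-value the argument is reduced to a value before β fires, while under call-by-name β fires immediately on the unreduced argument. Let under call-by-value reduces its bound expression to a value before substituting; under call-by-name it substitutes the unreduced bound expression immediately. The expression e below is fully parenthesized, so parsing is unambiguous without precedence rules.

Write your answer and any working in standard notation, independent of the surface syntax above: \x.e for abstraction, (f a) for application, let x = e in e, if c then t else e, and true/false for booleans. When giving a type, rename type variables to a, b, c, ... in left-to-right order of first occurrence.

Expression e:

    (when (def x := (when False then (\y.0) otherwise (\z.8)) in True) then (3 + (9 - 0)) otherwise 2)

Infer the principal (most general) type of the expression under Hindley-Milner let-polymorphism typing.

Derivation:
  unify Bool ~ Bool
\y._ : a -> Int
\z._ : b -> Int
  unify a -> Int ~ b -> Int
  unify a ~ b
  unify Int ~ Int
let x : forall. b -> Int
  unify Bool ~ Bool
  unify Int ~ Int
  unify Int ~ Int
  unify Int ~ Int
  unify Int ~ Int
  unify Int ~ Int

Answer: Int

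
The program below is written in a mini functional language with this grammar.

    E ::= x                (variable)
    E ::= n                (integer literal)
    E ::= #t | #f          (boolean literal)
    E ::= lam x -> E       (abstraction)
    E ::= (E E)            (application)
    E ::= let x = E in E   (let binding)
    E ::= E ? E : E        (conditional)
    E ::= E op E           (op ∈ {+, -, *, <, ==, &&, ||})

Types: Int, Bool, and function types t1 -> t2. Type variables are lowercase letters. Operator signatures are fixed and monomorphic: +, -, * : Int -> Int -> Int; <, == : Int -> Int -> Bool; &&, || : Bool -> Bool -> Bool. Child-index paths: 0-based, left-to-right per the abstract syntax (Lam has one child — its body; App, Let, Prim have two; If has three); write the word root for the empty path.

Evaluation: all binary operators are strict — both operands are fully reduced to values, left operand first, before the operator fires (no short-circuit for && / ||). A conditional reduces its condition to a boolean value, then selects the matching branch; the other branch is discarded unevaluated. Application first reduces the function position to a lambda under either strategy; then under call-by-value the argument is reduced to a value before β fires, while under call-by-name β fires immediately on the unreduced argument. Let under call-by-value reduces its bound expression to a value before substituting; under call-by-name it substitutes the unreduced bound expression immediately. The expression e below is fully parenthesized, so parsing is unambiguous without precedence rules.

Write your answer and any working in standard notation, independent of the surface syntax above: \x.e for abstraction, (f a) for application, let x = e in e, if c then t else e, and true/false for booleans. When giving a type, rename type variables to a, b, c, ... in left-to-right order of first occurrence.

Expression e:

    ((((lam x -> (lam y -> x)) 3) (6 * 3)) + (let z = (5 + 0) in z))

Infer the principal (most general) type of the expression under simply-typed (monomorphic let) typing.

Working:
x : a
\y._ : b -> a
\x._ : a -> b -> a
  unify a -> b -> a ~ Int -> c
  unify a ~ Int
  unify b -> Int ~ c
_ _ : b -> Int
  unify Int ~ Int
  unify Int ~ Int
  unify b -> Int ~ Int -> d
  unify b ~ Int
  unify Int ~ d
_ _ : Int
  unify Int ~ Int
  unify Int ~ Int
  unify Int ~ Int
let z : Int
z : Int
  unify Int ~ Int

Answer: Int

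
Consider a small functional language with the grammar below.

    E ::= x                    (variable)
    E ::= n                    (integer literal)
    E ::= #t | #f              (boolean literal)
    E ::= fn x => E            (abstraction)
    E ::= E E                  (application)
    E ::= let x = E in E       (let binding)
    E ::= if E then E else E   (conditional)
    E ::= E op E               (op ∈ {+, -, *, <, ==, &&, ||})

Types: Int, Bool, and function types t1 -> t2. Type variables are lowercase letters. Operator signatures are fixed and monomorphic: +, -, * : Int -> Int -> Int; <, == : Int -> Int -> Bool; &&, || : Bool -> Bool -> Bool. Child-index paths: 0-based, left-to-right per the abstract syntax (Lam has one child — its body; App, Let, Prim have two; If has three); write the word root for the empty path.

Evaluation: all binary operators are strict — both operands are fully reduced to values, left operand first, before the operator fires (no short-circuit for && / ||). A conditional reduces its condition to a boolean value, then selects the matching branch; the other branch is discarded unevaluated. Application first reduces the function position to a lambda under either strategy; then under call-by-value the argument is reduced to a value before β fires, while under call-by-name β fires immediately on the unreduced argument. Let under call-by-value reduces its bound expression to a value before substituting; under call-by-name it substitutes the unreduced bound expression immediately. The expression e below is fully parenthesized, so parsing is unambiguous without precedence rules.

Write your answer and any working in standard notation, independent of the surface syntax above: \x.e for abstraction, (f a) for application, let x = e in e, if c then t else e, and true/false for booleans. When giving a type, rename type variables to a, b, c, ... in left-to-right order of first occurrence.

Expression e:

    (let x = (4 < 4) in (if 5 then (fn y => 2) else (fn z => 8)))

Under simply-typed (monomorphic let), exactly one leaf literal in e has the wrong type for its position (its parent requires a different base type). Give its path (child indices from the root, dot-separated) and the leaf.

Answer: 1.0 : 5

Trace:
  unify Int ~ Int
  unify Int ~ Int
let x : Bool
  unify Int ~ Bool
  FAIL: mismatch Int ~ Bool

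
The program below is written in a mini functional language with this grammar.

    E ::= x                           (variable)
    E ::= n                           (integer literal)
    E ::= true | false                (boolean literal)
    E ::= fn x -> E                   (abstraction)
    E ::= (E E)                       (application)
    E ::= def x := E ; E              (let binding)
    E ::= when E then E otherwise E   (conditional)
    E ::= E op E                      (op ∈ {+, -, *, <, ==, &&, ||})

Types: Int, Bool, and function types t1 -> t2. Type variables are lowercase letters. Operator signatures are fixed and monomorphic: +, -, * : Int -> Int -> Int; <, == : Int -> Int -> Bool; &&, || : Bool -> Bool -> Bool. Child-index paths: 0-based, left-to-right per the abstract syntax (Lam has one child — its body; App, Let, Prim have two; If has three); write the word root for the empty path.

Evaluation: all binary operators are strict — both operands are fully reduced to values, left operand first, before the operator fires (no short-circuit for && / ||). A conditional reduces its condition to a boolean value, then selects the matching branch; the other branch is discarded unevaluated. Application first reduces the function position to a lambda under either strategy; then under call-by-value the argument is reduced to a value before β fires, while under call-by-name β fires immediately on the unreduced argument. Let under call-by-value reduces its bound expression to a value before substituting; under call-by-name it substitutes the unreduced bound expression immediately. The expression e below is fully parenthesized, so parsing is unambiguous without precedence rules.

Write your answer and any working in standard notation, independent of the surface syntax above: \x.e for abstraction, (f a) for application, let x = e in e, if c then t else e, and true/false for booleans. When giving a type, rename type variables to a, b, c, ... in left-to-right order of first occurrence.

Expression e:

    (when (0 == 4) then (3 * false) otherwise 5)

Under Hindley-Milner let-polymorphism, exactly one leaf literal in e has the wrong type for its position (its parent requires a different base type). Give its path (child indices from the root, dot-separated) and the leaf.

Trace:
  unify Int ~ Int
  unify Int ~ Int
  unify Bool ~ Bool
  unify Int ~ Int
  unify Bool ~ Int
  FAIL: mismatch Bool ~ Int

Answer: 1.1 : false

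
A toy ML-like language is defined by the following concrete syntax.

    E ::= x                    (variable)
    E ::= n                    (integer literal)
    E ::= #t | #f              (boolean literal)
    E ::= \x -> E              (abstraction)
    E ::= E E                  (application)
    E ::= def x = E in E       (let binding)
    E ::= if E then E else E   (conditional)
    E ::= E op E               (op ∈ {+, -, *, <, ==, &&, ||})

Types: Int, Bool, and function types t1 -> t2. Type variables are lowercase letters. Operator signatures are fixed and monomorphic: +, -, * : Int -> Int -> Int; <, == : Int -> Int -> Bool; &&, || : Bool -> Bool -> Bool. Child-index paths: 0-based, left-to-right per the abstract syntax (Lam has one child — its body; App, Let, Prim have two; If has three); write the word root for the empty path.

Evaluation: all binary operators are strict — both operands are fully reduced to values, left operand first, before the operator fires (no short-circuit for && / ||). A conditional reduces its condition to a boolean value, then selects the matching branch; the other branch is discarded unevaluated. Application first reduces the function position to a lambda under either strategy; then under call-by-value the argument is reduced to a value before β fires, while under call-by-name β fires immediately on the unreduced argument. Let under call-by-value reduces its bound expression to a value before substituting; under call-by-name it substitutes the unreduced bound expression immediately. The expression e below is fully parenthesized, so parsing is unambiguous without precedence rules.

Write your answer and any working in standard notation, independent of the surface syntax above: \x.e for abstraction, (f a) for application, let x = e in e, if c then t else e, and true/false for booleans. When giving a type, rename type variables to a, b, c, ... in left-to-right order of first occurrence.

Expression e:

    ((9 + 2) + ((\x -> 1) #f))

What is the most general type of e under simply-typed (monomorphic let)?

Derivation:
  unify Int ~ Int
  unify Int ~ Int
  unify Int ~ Int
\x._ : a -> Int
  unify a -> Int ~ Bool -> b
  unify a ~ Bool
  unify Int ~ b
_ _ : Int
  unify Int ~ Int

Answer: Int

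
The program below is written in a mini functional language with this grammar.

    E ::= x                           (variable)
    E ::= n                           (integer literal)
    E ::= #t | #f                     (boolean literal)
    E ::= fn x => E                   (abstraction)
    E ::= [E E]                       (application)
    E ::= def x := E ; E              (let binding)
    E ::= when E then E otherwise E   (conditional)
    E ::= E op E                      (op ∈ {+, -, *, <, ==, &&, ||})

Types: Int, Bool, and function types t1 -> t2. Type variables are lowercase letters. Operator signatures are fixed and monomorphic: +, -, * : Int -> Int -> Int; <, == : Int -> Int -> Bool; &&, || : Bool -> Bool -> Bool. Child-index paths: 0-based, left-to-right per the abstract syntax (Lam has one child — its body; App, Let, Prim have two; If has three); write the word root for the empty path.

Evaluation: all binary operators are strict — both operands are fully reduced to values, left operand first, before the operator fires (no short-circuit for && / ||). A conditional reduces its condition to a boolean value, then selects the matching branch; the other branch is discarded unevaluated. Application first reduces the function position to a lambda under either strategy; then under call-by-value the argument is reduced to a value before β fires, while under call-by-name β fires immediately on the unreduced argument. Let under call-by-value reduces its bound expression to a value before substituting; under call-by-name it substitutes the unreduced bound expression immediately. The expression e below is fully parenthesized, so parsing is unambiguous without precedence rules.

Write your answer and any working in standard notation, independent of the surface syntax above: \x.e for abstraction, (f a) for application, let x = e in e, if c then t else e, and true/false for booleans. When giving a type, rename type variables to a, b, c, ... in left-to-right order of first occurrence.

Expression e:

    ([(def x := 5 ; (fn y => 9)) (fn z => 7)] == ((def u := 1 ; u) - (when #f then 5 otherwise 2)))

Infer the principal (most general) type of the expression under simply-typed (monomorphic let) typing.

Working:
let x : Int
\y._ : a -> Int
\z._ : b -> Int
  unify a -> Int ~ (b -> Int) -> c
  unify a ~ b -> Int
  unify Int ~ c
_ _ : Int
  unify Int ~ Int
let u : Int
u : Int
  unify Int ~ Int
  unify Bool ~ Bool
  unify Int ~ Int
  unify Int ~ Int
  unify Int ~ Int

Answer: Bool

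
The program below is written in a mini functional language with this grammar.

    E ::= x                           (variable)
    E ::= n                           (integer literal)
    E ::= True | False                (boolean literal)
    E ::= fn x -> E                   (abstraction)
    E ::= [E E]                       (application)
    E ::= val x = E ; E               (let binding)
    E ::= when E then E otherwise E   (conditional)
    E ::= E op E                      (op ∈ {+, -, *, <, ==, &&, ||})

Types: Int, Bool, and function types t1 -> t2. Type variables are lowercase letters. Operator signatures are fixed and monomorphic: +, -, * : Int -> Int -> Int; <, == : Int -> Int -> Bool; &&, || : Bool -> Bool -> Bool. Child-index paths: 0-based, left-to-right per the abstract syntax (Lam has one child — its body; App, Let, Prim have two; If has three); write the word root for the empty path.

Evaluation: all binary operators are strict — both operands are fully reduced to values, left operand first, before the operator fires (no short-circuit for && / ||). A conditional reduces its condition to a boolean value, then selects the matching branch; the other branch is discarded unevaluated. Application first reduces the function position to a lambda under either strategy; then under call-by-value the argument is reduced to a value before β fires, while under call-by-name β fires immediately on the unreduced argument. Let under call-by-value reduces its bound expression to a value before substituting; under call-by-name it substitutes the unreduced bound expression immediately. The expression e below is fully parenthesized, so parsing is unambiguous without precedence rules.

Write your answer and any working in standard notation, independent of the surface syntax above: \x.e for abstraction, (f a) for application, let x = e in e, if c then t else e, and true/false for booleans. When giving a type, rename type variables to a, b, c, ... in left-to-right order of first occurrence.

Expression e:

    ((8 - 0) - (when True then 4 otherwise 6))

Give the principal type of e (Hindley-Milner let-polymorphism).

Answer: Int

Working:
  unify Int ~ Int
  unify Int ~ Int
  unify Int ~ Int
  unify Bool ~ Bool
  unify Int ~ Int
  unify Int ~ Int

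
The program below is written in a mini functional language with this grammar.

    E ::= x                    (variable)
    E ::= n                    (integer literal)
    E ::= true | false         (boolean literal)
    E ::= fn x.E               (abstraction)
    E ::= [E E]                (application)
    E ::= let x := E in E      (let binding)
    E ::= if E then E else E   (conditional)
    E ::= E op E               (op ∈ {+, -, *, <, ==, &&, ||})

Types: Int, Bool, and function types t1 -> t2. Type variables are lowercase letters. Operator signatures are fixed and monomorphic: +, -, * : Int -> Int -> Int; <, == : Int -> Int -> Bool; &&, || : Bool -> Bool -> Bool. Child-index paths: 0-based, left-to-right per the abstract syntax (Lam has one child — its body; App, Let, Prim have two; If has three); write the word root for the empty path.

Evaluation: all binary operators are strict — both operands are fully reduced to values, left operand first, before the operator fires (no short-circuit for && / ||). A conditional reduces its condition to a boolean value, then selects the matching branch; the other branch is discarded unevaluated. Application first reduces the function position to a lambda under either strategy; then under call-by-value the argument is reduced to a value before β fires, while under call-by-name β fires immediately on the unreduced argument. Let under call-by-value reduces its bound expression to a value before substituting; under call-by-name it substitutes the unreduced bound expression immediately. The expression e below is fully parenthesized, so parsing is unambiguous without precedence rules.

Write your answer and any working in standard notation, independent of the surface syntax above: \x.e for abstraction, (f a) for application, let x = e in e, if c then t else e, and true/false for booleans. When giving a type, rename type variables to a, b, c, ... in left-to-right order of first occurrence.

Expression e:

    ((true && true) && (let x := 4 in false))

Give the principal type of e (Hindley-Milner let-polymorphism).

Answer: Bool

Derivation:
  unify Bool ~ Bool
  unify Bool ~ Bool
  unify Bool ~ Bool
let x : Int
  unify Bool ~ Bool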